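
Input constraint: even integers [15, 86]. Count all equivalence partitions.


Constraint: even integers in [15, 86]
Class 1: x < 15 — out-of-range invalid
Class 2: x in [15,86] but odd — wrong type invalid
Class 3: x in [15,86] and even — valid
Class 4: x > 86 — out-of-range invalid
Total equivalence classes: 4

4 equivalence classes


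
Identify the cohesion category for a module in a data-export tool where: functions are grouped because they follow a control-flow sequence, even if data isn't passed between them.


Reasoning: Grouped by order of execution within a routine, not by data flow
Type: Procedural cohesion

Procedural cohesion


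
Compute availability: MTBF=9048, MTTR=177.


Availability = MTBF / (MTBF + MTTR)
Availability = 9048 / (9048 + 177)
Availability = 9048 / 9225
Availability = 98.0813%

98.0813%


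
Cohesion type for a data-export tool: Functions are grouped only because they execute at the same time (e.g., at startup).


Reasoning: Related by timing only
Type: Temporal cohesion

Temporal cohesion


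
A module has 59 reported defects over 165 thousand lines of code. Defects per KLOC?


Defect density = defects / KLOC
Defect density = 59 / 165
Defect density = 0.358 defects/KLOC

0.358 defects/KLOC


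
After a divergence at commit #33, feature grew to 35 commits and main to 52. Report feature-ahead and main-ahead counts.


Common ancestor: commit #33
feature commits after divergence: 35 - 33 = 2
main commits after divergence: 52 - 33 = 19
feature is 2 commits ahead of main
main is 19 commits ahead of feature

feature ahead: 2, main ahead: 19


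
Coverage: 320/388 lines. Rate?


Coverage = covered / total * 100
Coverage = 320 / 388 * 100
Coverage = 82.47%

82.47%


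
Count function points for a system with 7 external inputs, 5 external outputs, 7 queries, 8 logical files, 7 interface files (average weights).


UFP = EI*4 + EO*5 + EQ*4 + ILF*10 + EIF*7
UFP = 7*4 + 5*5 + 7*4 + 8*10 + 7*7
UFP = 28 + 25 + 28 + 80 + 49
UFP = 210

210


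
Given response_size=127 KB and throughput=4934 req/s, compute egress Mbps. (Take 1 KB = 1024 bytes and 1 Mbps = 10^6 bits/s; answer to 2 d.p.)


Formula: Mbps = payload_bytes * RPS * 8 / 1e6
Payload per request = 127 KB = 127 * 1024 = 130048 bytes
Total bytes/sec = 130048 * 4934 = 641656832
Total bits/sec = 641656832 * 8 = 5133254656
Mbps = 5133254656 / 1e6 = 5133.25

5133.25 Mbps


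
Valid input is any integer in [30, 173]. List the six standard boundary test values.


Range: [30, 173]
Boundaries: just below min, min, min+1, max-1, max, just above max
Values: [29, 30, 31, 172, 173, 174]

[29, 30, 31, 172, 173, 174]


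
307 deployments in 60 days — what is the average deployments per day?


Formula: deployments per day = releases / days
= 307 / 60
= 5.117 deploys/day
(equivalently, 35.82 deploys/week)

5.117 deploys/day


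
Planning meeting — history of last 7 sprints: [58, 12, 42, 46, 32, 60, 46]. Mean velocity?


Formula: Avg velocity = Total points / Number of sprints
Points: [58, 12, 42, 46, 32, 60, 46]
Sum = 58 + 12 + 42 + 46 + 32 + 60 + 46 = 296
Avg velocity = 296 / 7 = 42.29 points/sprint

42.29 points/sprint


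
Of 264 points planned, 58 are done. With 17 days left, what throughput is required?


Formula: Required rate = Remaining points / Days left
Remaining = 264 - 58 = 206 points
Required rate = 206 / 17 = 12.12 points/day

12.12 points/day


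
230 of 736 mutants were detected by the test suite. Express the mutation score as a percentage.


Mutation score = killed / total * 100
Mutation score = 230 / 736 * 100
Mutation score = 31.25%

31.25%


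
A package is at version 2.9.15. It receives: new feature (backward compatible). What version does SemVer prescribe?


Current: 2.9.15
Change category: 'new feature (backward compatible)' → minor bump
SemVer rule: minor bump → increment MINOR, reset PATCH to 0 (MAJOR unchanged)
New: 2.10.0

2.10.0


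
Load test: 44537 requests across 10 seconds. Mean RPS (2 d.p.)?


Formula: throughput = requests / seconds
throughput = 44537 / 10
throughput = 4453.7 requests/second

4453.7 requests/second


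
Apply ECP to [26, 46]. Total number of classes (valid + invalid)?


Valid range: [26, 46]
Class 1: x < 26 — invalid
Class 2: 26 ≤ x ≤ 46 — valid
Class 3: x > 46 — invalid
Total equivalence classes: 3

3 equivalence classes


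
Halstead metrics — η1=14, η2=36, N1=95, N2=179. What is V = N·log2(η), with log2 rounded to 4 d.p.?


Formula: V = N * log2(η), where N = N1 + N2 and η = η1 + η2
η = 14 + 36 = 50
N = 95 + 179 = 274
log2(50) ≈ 5.6439
V = 274 * 5.6439 = 1546.43

1546.43


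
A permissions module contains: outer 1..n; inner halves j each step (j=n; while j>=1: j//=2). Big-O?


Reasoning: n times log n
Complexity: O(n log n)

O(n log n)


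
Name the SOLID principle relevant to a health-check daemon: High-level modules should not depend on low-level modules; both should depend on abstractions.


This describes the Dependency Inversion Principle (DIP)

Dependency Inversion Principle (DIP)


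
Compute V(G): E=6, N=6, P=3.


Formula: V(G) = E - N + 2P
V(G) = 6 - 6 + 2*3
V(G) = 0 + 6
V(G) = 6

6


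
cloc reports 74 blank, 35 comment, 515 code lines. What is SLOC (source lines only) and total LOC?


Total LOC = blank + comment + code
Total LOC = 74 + 35 + 515 = 624
SLOC (source only) = code = 515

Total LOC: 624, SLOC: 515


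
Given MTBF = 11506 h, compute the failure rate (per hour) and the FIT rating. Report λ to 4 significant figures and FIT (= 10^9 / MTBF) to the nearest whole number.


Formula: λ = 1 / MTBF; FIT = λ × 1e9 = 1e9 / MTBF
λ = 1 / 11506 ≈ 8.691e-05 failures/hour
FIT = 1e9 / 11506 ≈ 86911 failures per 1e9 hours (nearest whole number)

λ = 8.691e-05 /h, FIT = 86911


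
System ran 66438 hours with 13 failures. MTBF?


Formula: MTBF = Total operating time / Number of failures
MTBF = 66438 / 13
MTBF = 5110.62 hours

5110.62 hours


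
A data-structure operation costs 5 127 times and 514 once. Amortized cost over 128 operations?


Formula: Amortized cost = Total cost / Operations
Total cost = (127 * 5) + (1 * 514)
Total cost = 635 + 514 = 1149
Amortized = 1149 / 128 = 8.9766

8.9766


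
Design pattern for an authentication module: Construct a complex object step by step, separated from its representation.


This matches the Builder pattern

Builder


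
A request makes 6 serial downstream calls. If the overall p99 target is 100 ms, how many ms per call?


Formula: per_stage = total_budget / stages
per_stage = 100 / 6
per_stage = 16.67 ms

16.67 ms


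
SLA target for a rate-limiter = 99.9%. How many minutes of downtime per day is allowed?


Formula: allowed downtime = period * (100 - SLA) / 100
Period (day) = 1440 minutes
Unavailability fraction = (100 - 99.9) / 100
Allowed downtime = 1440 * (100 - 99.9) / 100
Allowed downtime = 1.44 minutes

1.44 minutes


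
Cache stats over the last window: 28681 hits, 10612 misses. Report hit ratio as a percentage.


Formula: hit rate = hits / (hits + misses) * 100
hit rate = 28681 / (28681 + 10612) * 100
hit rate = 28681 / 39293 * 100
hit rate = 72.99%

72.99%


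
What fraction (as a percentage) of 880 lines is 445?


Coverage = covered / total * 100
Coverage = 445 / 880 * 100
Coverage = 50.57%

50.57%


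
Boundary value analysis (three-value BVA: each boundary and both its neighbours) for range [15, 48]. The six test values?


Range: [15, 48]
Boundaries: just below min, min, min+1, max-1, max, just above max
Values: [14, 15, 16, 47, 48, 49]

[14, 15, 16, 47, 48, 49]


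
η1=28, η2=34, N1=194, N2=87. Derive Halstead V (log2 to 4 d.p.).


Formula: V = N * log2(η), where N = N1 + N2 and η = η1 + η2
η = 28 + 34 = 62
N = 194 + 87 = 281
log2(62) ≈ 5.9542
V = 281 * 5.9542 = 1673.13

1673.13


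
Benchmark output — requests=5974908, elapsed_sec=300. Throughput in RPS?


Formula: throughput = requests / seconds
throughput = 5974908 / 300
throughput = 19916.36 requests/second

19916.36 requests/second


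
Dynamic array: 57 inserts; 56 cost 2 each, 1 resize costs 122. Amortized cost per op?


Formula: Amortized cost = Total cost / Operations
Total cost = (56 * 2) + (1 * 122)
Total cost = 112 + 122 = 234
Amortized = 234 / 57 = 4.1053

4.1053


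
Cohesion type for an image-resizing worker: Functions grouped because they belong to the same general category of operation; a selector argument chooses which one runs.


Reasoning: Grouped by category of activity, not by data or sequence
Type: Logical cohesion

Logical cohesion


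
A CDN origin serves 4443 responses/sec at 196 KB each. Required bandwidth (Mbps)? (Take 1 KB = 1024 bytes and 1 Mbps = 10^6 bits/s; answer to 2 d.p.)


Formula: Mbps = payload_bytes * RPS * 8 / 1e6
Payload per request = 196 KB = 196 * 1024 = 200704 bytes
Total bytes/sec = 200704 * 4443 = 891727872
Total bits/sec = 891727872 * 8 = 7133822976
Mbps = 7133822976 / 1e6 = 7133.82

7133.82 Mbps


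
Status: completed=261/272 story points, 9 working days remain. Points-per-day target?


Formula: Required rate = Remaining points / Days left
Remaining = 272 - 261 = 11 points
Required rate = 11 / 9 = 1.22 points/day

1.22 points/day


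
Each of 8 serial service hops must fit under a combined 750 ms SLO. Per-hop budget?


Formula: per_stage = total_budget / stages
per_stage = 750 / 8
per_stage = 93.75 ms

93.75 ms


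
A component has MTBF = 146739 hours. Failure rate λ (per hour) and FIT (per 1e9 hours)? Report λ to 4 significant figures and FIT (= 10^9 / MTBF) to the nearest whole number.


Formula: λ = 1 / MTBF; FIT = λ × 1e9 = 1e9 / MTBF
λ = 1 / 146739 ≈ 6.815e-06 failures/hour
FIT = 1e9 / 146739 ≈ 6815 failures per 1e9 hours (nearest whole number)

λ = 6.815e-06 /h, FIT = 6815


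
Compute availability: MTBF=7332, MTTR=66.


Availability = MTBF / (MTBF + MTTR)
Availability = 7332 / (7332 + 66)
Availability = 7332 / 7398
Availability = 99.1079%

99.1079%


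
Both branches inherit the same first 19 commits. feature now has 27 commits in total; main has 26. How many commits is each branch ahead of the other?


Common ancestor: commit #19
feature commits after divergence: 27 - 19 = 8
main commits after divergence: 26 - 19 = 7
feature is 8 commits ahead of main
main is 7 commits ahead of feature

feature ahead: 8, main ahead: 7


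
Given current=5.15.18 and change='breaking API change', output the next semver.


Current: 5.15.18
Change category: 'breaking API change' → major bump
SemVer rule: major bump → increment MAJOR, reset MINOR and PATCH to 0
New: 6.0.0

6.0.0


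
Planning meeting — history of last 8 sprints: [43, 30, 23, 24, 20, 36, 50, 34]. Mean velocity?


Formula: Avg velocity = Total points / Number of sprints
Points: [43, 30, 23, 24, 20, 36, 50, 34]
Sum = 43 + 30 + 23 + 24 + 20 + 36 + 50 + 34 = 260
Avg velocity = 260 / 8 = 32.5 points/sprint

32.5 points/sprint


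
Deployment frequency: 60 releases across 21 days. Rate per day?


Formula: deployments per day = releases / days
= 60 / 21
= 2.857 deploys/day
(equivalently, 20.0 deploys/week)

2.857 deploys/day


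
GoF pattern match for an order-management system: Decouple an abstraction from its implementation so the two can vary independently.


This matches the Bridge pattern

Bridge


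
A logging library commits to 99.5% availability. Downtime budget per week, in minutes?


Formula: allowed downtime = period * (100 - SLA) / 100
Period (week) = 10080 minutes
Unavailability fraction = (100 - 99.5) / 100
Allowed downtime = 10080 * (100 - 99.5) / 100
Allowed downtime = 50.4 minutes

50.4 minutes


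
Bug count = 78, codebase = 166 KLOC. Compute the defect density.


Defect density = defects / KLOC
Defect density = 78 / 166
Defect density = 0.47 defects/KLOC

0.47 defects/KLOC


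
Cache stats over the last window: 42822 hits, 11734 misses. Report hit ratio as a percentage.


Formula: hit rate = hits / (hits + misses) * 100
hit rate = 42822 / (42822 + 11734) * 100
hit rate = 42822 / 54556 * 100
hit rate = 78.49%

78.49%


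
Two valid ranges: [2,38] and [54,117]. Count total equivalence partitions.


Valid ranges: [2,38] and [54,117]
Class 1: x < 2 — invalid
Class 2: 2 ≤ x ≤ 38 — valid
Class 3: 38 < x < 54 — invalid (gap between ranges)
Class 4: 54 ≤ x ≤ 117 — valid
Class 5: x > 117 — invalid
Total equivalence classes: 5

5 equivalence classes


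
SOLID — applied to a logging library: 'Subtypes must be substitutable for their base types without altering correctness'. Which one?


This describes the Liskov Substitution Principle (LSP)

Liskov Substitution Principle (LSP)


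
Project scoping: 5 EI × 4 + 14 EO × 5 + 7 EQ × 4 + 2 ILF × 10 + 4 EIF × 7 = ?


UFP = EI*4 + EO*5 + EQ*4 + ILF*10 + EIF*7
UFP = 5*4 + 14*5 + 7*4 + 2*10 + 4*7
UFP = 20 + 70 + 28 + 20 + 28
UFP = 166

166


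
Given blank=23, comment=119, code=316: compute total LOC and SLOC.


Total LOC = blank + comment + code
Total LOC = 23 + 119 + 316 = 458
SLOC (source only) = code = 316

Total LOC: 458, SLOC: 316


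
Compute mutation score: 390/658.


Mutation score = killed / total * 100
Mutation score = 390 / 658 * 100
Mutation score = 59.27%

59.27%


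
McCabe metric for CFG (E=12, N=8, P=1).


Formula: V(G) = E - N + 2P
V(G) = 12 - 8 + 2*1
V(G) = 4 + 2
V(G) = 6

6


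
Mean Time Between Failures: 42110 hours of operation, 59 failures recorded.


Formula: MTBF = Total operating time / Number of failures
MTBF = 42110 / 59
MTBF = 713.73 hours

713.73 hours


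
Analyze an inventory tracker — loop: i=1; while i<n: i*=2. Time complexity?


Reasoning: i doubles each step so iterations are log2(n)
Complexity: O(log n)

O(log n)


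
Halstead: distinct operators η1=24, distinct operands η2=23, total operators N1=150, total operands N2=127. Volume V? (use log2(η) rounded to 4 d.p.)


Formula: V = N * log2(η), where N = N1 + N2 and η = η1 + η2
η = 24 + 23 = 47
N = 150 + 127 = 277
log2(47) ≈ 5.5546
V = 277 * 5.5546 = 1538.62

1538.62


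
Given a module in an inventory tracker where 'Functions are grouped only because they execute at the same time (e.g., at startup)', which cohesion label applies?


Reasoning: Related by timing only
Type: Temporal cohesion

Temporal cohesion


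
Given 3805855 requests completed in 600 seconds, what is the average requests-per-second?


Formula: throughput = requests / seconds
throughput = 3805855 / 600
throughput = 6343.09 requests/second

6343.09 requests/second


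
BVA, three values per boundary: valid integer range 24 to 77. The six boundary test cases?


Range: [24, 77]
Boundaries: just below min, min, min+1, max-1, max, just above max
Values: [23, 24, 25, 76, 77, 78]

[23, 24, 25, 76, 77, 78]


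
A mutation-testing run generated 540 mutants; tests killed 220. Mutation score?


Mutation score = killed / total * 100
Mutation score = 220 / 540 * 100
Mutation score = 40.74%

40.74%


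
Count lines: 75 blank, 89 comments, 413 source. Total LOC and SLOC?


Total LOC = blank + comment + code
Total LOC = 75 + 89 + 413 = 577
SLOC (source only) = code = 413

Total LOC: 577, SLOC: 413


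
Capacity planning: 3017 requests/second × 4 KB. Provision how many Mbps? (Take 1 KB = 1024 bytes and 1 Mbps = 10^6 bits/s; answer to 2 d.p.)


Formula: Mbps = payload_bytes * RPS * 8 / 1e6
Payload per request = 4 KB = 4 * 1024 = 4096 bytes
Total bytes/sec = 4096 * 3017 = 12357632
Total bits/sec = 12357632 * 8 = 98861056
Mbps = 98861056 / 1e6 = 98.86

98.86 Mbps


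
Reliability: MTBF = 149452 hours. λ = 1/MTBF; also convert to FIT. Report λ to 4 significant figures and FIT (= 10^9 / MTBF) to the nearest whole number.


Formula: λ = 1 / MTBF; FIT = λ × 1e9 = 1e9 / MTBF
λ = 1 / 149452 ≈ 6.691e-06 failures/hour
FIT = 1e9 / 149452 ≈ 6691 failures per 1e9 hours (nearest whole number)

λ = 6.691e-06 /h, FIT = 6691


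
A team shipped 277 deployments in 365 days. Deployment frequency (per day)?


Formula: deployments per day = releases / days
= 277 / 365
= 0.759 deploys/day
(equivalently, 5.31 deploys/week)

0.759 deploys/day


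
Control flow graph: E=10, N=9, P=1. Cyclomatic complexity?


Formula: V(G) = E - N + 2P
V(G) = 10 - 9 + 2*1
V(G) = 1 + 2
V(G) = 3

3


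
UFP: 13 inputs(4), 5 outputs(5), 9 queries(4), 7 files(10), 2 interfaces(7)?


UFP = EI*4 + EO*5 + EQ*4 + ILF*10 + EIF*7
UFP = 13*4 + 5*5 + 9*4 + 7*10 + 2*7
UFP = 52 + 25 + 36 + 70 + 14
UFP = 197

197


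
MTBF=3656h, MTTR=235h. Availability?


Availability = MTBF / (MTBF + MTTR)
Availability = 3656 / (3656 + 235)
Availability = 3656 / 3891
Availability = 93.9604%

93.9604%


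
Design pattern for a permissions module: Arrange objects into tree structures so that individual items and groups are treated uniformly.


This matches the Composite pattern

Composite


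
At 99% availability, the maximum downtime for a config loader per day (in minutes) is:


Formula: allowed downtime = period * (100 - SLA) / 100
Period (day) = 1440 minutes
Unavailability fraction = (100 - 99.0) / 100
Allowed downtime = 1440 * (100 - 99.0) / 100
Allowed downtime = 14.4 minutes

14.4 minutes


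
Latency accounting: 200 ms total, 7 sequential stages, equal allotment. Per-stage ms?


Formula: per_stage = total_budget / stages
per_stage = 200 / 7
per_stage = 28.57 ms

28.57 ms


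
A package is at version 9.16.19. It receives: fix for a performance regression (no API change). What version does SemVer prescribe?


Current: 9.16.19
Change category: 'fix for a performance regression (no API change)' → patch bump
SemVer rule: patch bump → increment PATCH (MAJOR and MINOR unchanged)
New: 9.16.20

9.16.20


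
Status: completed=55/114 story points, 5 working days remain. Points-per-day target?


Formula: Required rate = Remaining points / Days left
Remaining = 114 - 55 = 59 points
Required rate = 59 / 5 = 11.8 points/day

11.8 points/day


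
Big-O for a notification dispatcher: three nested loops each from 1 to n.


Reasoning: three levels of nesting over n
Complexity: O(n^3)

O(n^3)


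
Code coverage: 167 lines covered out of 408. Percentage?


Coverage = covered / total * 100
Coverage = 167 / 408 * 100
Coverage = 40.93%

40.93%


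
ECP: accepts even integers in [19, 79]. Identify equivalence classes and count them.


Constraint: even integers in [19, 79]
Class 1: x < 19 — out-of-range invalid
Class 2: x in [19,79] but odd — wrong type invalid
Class 3: x in [19,79] and even — valid
Class 4: x > 79 — out-of-range invalid
Total equivalence classes: 4

4 equivalence classes


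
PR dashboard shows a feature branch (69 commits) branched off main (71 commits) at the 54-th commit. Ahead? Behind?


Common ancestor: commit #54
feature commits after divergence: 69 - 54 = 15
main commits after divergence: 71 - 54 = 17
feature is 15 commits ahead of main
main is 17 commits ahead of feature

feature ahead: 15, main ahead: 17


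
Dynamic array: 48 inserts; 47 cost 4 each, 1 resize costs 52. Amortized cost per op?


Formula: Amortized cost = Total cost / Operations
Total cost = (47 * 4) + (1 * 52)
Total cost = 188 + 52 = 240
Amortized = 240 / 48 = 5.0

5.0


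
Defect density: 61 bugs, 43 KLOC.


Defect density = defects / KLOC
Defect density = 61 / 43
Defect density = 1.419 defects/KLOC

1.419 defects/KLOC


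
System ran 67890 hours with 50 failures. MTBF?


Formula: MTBF = Total operating time / Number of failures
MTBF = 67890 / 50
MTBF = 1357.8 hours

1357.8 hours


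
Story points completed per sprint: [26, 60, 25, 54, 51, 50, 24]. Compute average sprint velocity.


Formula: Avg velocity = Total points / Number of sprints
Points: [26, 60, 25, 54, 51, 50, 24]
Sum = 26 + 60 + 25 + 54 + 51 + 50 + 24 = 290
Avg velocity = 290 / 7 = 41.43 points/sprint

41.43 points/sprint


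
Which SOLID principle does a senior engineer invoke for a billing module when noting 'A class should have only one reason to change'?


This describes the Single Responsibility Principle (SRP)

Single Responsibility Principle (SRP)


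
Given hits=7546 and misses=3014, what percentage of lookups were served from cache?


Formula: hit rate = hits / (hits + misses) * 100
hit rate = 7546 / (7546 + 3014) * 100
hit rate = 7546 / 10560 * 100
hit rate = 71.46%

71.46%


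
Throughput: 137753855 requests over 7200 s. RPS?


Formula: throughput = requests / seconds
throughput = 137753855 / 7200
throughput = 19132.48 requests/second

19132.48 requests/second


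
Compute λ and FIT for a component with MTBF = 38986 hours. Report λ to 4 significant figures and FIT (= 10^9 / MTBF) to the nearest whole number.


Formula: λ = 1 / MTBF; FIT = λ × 1e9 = 1e9 / MTBF
λ = 1 / 38986 ≈ 2.565e-05 failures/hour
FIT = 1e9 / 38986 ≈ 25650 failures per 1e9 hours (nearest whole number)

λ = 2.565e-05 /h, FIT = 25650


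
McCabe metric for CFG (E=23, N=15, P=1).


Formula: V(G) = E - N + 2P
V(G) = 23 - 15 + 2*1
V(G) = 8 + 2
V(G) = 10

10


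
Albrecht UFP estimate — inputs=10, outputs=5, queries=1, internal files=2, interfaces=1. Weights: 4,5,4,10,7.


UFP = EI*4 + EO*5 + EQ*4 + ILF*10 + EIF*7
UFP = 10*4 + 5*5 + 1*4 + 2*10 + 1*7
UFP = 40 + 25 + 4 + 20 + 7
UFP = 96

96


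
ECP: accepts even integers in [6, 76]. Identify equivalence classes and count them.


Constraint: even integers in [6, 76]
Class 1: x < 6 — out-of-range invalid
Class 2: x in [6,76] but odd — wrong type invalid
Class 3: x in [6,76] and even — valid
Class 4: x > 76 — out-of-range invalid
Total equivalence classes: 4

4 equivalence classes


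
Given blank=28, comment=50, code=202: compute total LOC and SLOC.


Total LOC = blank + comment + code
Total LOC = 28 + 50 + 202 = 280
SLOC (source only) = code = 202

Total LOC: 280, SLOC: 202


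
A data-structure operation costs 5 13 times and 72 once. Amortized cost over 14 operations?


Formula: Amortized cost = Total cost / Operations
Total cost = (13 * 5) + (1 * 72)
Total cost = 65 + 72 = 137
Amortized = 137 / 14 = 9.7857

9.7857


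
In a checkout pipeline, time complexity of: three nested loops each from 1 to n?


Reasoning: three levels of nesting over n
Complexity: O(n^3)

O(n^3)


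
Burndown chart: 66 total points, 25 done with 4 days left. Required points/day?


Formula: Required rate = Remaining points / Days left
Remaining = 66 - 25 = 41 points
Required rate = 41 / 4 = 10.25 points/day

10.25 points/day


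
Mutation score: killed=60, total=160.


Mutation score = killed / total * 100
Mutation score = 60 / 160 * 100
Mutation score = 37.5%

37.5%


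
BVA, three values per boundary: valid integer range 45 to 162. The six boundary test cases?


Range: [45, 162]
Boundaries: just below min, min, min+1, max-1, max, just above max
Values: [44, 45, 46, 161, 162, 163]

[44, 45, 46, 161, 162, 163]


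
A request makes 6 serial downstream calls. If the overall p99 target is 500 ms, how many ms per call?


Formula: per_stage = total_budget / stages
per_stage = 500 / 6
per_stage = 83.33 ms

83.33 ms


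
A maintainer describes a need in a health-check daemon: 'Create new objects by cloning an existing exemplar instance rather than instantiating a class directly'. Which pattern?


This matches the Prototype pattern

Prototype


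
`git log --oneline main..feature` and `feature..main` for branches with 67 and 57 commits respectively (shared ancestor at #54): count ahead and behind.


Common ancestor: commit #54
feature commits after divergence: 67 - 54 = 13
main commits after divergence: 57 - 54 = 3
feature is 13 commits ahead of main
main is 3 commits ahead of feature

feature ahead: 13, main ahead: 3


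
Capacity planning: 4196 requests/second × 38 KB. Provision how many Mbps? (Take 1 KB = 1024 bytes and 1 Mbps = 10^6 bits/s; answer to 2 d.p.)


Formula: Mbps = payload_bytes * RPS * 8 / 1e6
Payload per request = 38 KB = 38 * 1024 = 38912 bytes
Total bytes/sec = 38912 * 4196 = 163274752
Total bits/sec = 163274752 * 8 = 1306198016
Mbps = 1306198016 / 1e6 = 1306.2

1306.2 Mbps


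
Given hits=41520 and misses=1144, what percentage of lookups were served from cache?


Formula: hit rate = hits / (hits + misses) * 100
hit rate = 41520 / (41520 + 1144) * 100
hit rate = 41520 / 42664 * 100
hit rate = 97.32%

97.32%


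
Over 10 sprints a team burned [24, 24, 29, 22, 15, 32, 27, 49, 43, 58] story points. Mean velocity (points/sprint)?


Formula: Avg velocity = Total points / Number of sprints
Points: [24, 24, 29, 22, 15, 32, 27, 49, 43, 58]
Sum = 24 + 24 + 29 + 22 + 15 + 32 + 27 + 49 + 43 + 58 = 323
Avg velocity = 323 / 10 = 32.3 points/sprint

32.3 points/sprint


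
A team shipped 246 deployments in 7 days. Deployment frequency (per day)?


Formula: deployments per day = releases / days
= 246 / 7
= 35.143 deploys/day
(equivalently, 246.0 deploys/week)

35.143 deploys/day


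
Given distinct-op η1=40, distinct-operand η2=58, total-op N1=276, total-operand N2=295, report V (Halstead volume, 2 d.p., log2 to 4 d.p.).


Formula: V = N * log2(η), where N = N1 + N2 and η = η1 + η2
η = 40 + 58 = 98
N = 276 + 295 = 571
log2(98) ≈ 6.6147
V = 571 * 6.6147 = 3776.99

3776.99


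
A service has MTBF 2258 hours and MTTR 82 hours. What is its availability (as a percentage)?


Availability = MTBF / (MTBF + MTTR)
Availability = 2258 / (2258 + 82)
Availability = 2258 / 2340
Availability = 96.4957%

96.4957%


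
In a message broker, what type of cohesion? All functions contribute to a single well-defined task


Reasoning: Best: single purpose
Type: Functional cohesion

Functional cohesion


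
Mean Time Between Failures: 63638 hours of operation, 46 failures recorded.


Formula: MTBF = Total operating time / Number of failures
MTBF = 63638 / 46
MTBF = 1383.43 hours

1383.43 hours


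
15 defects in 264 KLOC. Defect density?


Defect density = defects / KLOC
Defect density = 15 / 264
Defect density = 0.057 defects/KLOC

0.057 defects/KLOC


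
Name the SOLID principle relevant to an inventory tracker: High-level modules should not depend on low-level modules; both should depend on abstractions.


This describes the Dependency Inversion Principle (DIP)

Dependency Inversion Principle (DIP)


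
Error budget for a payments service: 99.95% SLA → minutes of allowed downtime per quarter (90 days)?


Formula: allowed downtime = period * (100 - SLA) / 100
Period (quarter (90 days)) = 129600 minutes
Unavailability fraction = (100 - 99.95) / 100
Allowed downtime = 129600 * (100 - 99.95) / 100
Allowed downtime = 64.8 minutes

64.8 minutes


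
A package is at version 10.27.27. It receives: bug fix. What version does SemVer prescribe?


Current: 10.27.27
Change category: 'bug fix' → patch bump
SemVer rule: patch bump → increment PATCH (MAJOR and MINOR unchanged)
New: 10.27.28

10.27.28


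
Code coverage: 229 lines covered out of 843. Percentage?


Coverage = covered / total * 100
Coverage = 229 / 843 * 100
Coverage = 27.16%

27.16%


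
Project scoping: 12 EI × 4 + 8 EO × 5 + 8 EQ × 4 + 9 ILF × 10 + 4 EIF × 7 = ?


UFP = EI*4 + EO*5 + EQ*4 + ILF*10 + EIF*7
UFP = 12*4 + 8*5 + 8*4 + 9*10 + 4*7
UFP = 48 + 40 + 32 + 90 + 28
UFP = 238

238


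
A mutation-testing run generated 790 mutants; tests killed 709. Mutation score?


Mutation score = killed / total * 100
Mutation score = 709 / 790 * 100
Mutation score = 89.75%

89.75%


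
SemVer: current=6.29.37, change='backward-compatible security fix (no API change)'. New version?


Current: 6.29.37
Change category: 'backward-compatible security fix (no API change)' → patch bump
SemVer rule: patch bump → increment PATCH (MAJOR and MINOR unchanged)
New: 6.29.38

6.29.38


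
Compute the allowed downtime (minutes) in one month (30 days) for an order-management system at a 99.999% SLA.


Formula: allowed downtime = period * (100 - SLA) / 100
Period (month (30 days)) = 43200 minutes
Unavailability fraction = (100 - 99.999) / 100
Allowed downtime = 43200 * (100 - 99.999) / 100
Allowed downtime = 0.432 minutes

0.432 minutes


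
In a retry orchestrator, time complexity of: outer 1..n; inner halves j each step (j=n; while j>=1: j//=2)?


Reasoning: n times log n
Complexity: O(n log n)

O(n log n)


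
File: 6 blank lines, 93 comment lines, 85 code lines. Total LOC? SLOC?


Total LOC = blank + comment + code
Total LOC = 6 + 93 + 85 = 184
SLOC (source only) = code = 85

Total LOC: 184, SLOC: 85


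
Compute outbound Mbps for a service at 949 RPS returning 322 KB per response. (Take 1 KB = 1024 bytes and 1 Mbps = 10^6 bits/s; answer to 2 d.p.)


Formula: Mbps = payload_bytes * RPS * 8 / 1e6
Payload per request = 322 KB = 322 * 1024 = 329728 bytes
Total bytes/sec = 329728 * 949 = 312911872
Total bits/sec = 312911872 * 8 = 2503294976
Mbps = 2503294976 / 1e6 = 2503.29

2503.29 Mbps


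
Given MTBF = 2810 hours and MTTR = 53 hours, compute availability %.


Availability = MTBF / (MTBF + MTTR)
Availability = 2810 / (2810 + 53)
Availability = 2810 / 2863
Availability = 98.1488%

98.1488%


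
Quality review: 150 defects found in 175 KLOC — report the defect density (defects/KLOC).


Defect density = defects / KLOC
Defect density = 150 / 175
Defect density = 0.857 defects/KLOC

0.857 defects/KLOC


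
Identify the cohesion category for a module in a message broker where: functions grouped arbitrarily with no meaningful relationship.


Reasoning: Worst: random grouping
Type: Coincidental cohesion

Coincidental cohesion


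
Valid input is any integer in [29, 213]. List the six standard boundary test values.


Range: [29, 213]
Boundaries: just below min, min, min+1, max-1, max, just above max
Values: [28, 29, 30, 212, 213, 214]

[28, 29, 30, 212, 213, 214]


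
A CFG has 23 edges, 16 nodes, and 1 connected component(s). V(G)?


Formula: V(G) = E - N + 2P
V(G) = 23 - 16 + 2*1
V(G) = 7 + 2
V(G) = 9

9


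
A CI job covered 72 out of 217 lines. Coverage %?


Coverage = covered / total * 100
Coverage = 72 / 217 * 100
Coverage = 33.18%

33.18%


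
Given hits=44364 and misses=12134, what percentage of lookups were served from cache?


Formula: hit rate = hits / (hits + misses) * 100
hit rate = 44364 / (44364 + 12134) * 100
hit rate = 44364 / 56498 * 100
hit rate = 78.52%

78.52%


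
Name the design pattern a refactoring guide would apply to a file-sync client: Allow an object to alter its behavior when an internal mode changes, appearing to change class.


This matches the State pattern

State


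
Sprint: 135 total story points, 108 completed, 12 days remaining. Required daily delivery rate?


Formula: Required rate = Remaining points / Days left
Remaining = 135 - 108 = 27 points
Required rate = 27 / 12 = 2.25 points/day

2.25 points/day


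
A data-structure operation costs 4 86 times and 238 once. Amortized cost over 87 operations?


Formula: Amortized cost = Total cost / Operations
Total cost = (86 * 4) + (1 * 238)
Total cost = 344 + 238 = 582
Amortized = 582 / 87 = 6.6897

6.6897


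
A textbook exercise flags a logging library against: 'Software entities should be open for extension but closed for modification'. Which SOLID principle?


This describes the Open/Closed Principle (OCP)

Open/Closed Principle (OCP)


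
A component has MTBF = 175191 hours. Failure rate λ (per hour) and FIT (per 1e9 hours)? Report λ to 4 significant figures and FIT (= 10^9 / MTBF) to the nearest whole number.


Formula: λ = 1 / MTBF; FIT = λ × 1e9 = 1e9 / MTBF
λ = 1 / 175191 ≈ 5.708e-06 failures/hour
FIT = 1e9 / 175191 ≈ 5708 failures per 1e9 hours (nearest whole number)

λ = 5.708e-06 /h, FIT = 5708


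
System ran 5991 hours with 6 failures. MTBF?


Formula: MTBF = Total operating time / Number of failures
MTBF = 5991 / 6
MTBF = 998.5 hours

998.5 hours


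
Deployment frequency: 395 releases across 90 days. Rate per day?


Formula: deployments per day = releases / days
= 395 / 90
= 4.389 deploys/day
(equivalently, 30.72 deploys/week)

4.389 deploys/day


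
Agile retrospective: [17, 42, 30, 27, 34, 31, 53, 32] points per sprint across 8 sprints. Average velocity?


Formula: Avg velocity = Total points / Number of sprints
Points: [17, 42, 30, 27, 34, 31, 53, 32]
Sum = 17 + 42 + 30 + 27 + 34 + 31 + 53 + 32 = 266
Avg velocity = 266 / 8 = 33.25 points/sprint

33.25 points/sprint


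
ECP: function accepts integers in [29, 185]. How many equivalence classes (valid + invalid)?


Valid range: [29, 185]
Class 1: x < 29 — invalid
Class 2: 29 ≤ x ≤ 185 — valid
Class 3: x > 185 — invalid
Total equivalence classes: 3

3 equivalence classes


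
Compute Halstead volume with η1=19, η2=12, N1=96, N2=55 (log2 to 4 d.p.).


Formula: V = N * log2(η), where N = N1 + N2 and η = η1 + η2
η = 19 + 12 = 31
N = 96 + 55 = 151
log2(31) ≈ 4.9542
V = 151 * 4.9542 = 748.08

748.08


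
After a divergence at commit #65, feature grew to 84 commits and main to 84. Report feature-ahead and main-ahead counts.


Common ancestor: commit #65
feature commits after divergence: 84 - 65 = 19
main commits after divergence: 84 - 65 = 19
feature is 19 commits ahead of main
main is 19 commits ahead of feature

feature ahead: 19, main ahead: 19


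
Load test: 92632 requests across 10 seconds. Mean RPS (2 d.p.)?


Formula: throughput = requests / seconds
throughput = 92632 / 10
throughput = 9263.2 requests/second

9263.2 requests/second


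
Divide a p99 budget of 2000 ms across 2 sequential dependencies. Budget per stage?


Formula: per_stage = total_budget / stages
per_stage = 2000 / 2
per_stage = 1000.0 ms

1000.0 ms


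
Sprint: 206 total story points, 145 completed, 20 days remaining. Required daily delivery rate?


Formula: Required rate = Remaining points / Days left
Remaining = 206 - 145 = 61 points
Required rate = 61 / 20 = 3.05 points/day

3.05 points/day


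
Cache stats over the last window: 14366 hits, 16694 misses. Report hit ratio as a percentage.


Formula: hit rate = hits / (hits + misses) * 100
hit rate = 14366 / (14366 + 16694) * 100
hit rate = 14366 / 31060 * 100
hit rate = 46.25%

46.25%


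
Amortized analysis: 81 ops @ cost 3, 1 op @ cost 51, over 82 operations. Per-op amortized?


Formula: Amortized cost = Total cost / Operations
Total cost = (81 * 3) + (1 * 51)
Total cost = 243 + 51 = 294
Amortized = 294 / 82 = 3.5854

3.5854


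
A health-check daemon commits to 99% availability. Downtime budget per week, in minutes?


Formula: allowed downtime = period * (100 - SLA) / 100
Period (week) = 10080 minutes
Unavailability fraction = (100 - 99.0) / 100
Allowed downtime = 10080 * (100 - 99.0) / 100
Allowed downtime = 100.8 minutes

100.8 minutes


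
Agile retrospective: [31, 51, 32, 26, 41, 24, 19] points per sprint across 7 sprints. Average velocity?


Formula: Avg velocity = Total points / Number of sprints
Points: [31, 51, 32, 26, 41, 24, 19]
Sum = 31 + 51 + 32 + 26 + 41 + 24 + 19 = 224
Avg velocity = 224 / 7 = 32.0 points/sprint

32.0 points/sprint


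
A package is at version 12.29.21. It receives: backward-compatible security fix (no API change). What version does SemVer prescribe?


Current: 12.29.21
Change category: 'backward-compatible security fix (no API change)' → patch bump
SemVer rule: patch bump → increment PATCH (MAJOR and MINOR unchanged)
New: 12.29.22

12.29.22


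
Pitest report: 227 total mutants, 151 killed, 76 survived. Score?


Mutation score = killed / total * 100
Mutation score = 151 / 227 * 100
Mutation score = 66.52%

66.52%


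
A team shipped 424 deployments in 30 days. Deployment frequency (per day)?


Formula: deployments per day = releases / days
= 424 / 30
= 14.133 deploys/day
(equivalently, 98.93 deploys/week)

14.133 deploys/day


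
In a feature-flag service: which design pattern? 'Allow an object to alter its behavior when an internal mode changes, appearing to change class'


This matches the State pattern

State


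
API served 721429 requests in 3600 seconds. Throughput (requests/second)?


Formula: throughput = requests / seconds
throughput = 721429 / 3600
throughput = 200.4 requests/second

200.4 requests/second


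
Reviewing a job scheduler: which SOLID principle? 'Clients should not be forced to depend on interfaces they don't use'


This describes the Interface Segregation Principle (ISP)

Interface Segregation Principle (ISP)


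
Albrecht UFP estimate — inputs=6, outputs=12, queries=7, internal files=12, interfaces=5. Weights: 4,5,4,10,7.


UFP = EI*4 + EO*5 + EQ*4 + ILF*10 + EIF*7
UFP = 6*4 + 12*5 + 7*4 + 12*10 + 5*7
UFP = 24 + 60 + 28 + 120 + 35
UFP = 267

267


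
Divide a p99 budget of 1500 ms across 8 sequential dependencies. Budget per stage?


Formula: per_stage = total_budget / stages
per_stage = 1500 / 8
per_stage = 187.5 ms

187.5 ms


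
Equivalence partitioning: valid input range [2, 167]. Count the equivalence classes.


Valid range: [2, 167]
Class 1: x < 2 — invalid
Class 2: 2 ≤ x ≤ 167 — valid
Class 3: x > 167 — invalid
Total equivalence classes: 3

3 equivalence classes


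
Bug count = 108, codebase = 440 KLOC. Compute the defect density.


Defect density = defects / KLOC
Defect density = 108 / 440
Defect density = 0.245 defects/KLOC

0.245 defects/KLOC


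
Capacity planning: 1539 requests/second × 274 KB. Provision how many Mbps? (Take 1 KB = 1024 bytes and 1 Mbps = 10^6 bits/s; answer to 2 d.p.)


Formula: Mbps = payload_bytes * RPS * 8 / 1e6
Payload per request = 274 KB = 274 * 1024 = 280576 bytes
Total bytes/sec = 280576 * 1539 = 431806464
Total bits/sec = 431806464 * 8 = 3454451712
Mbps = 3454451712 / 1e6 = 3454.45

3454.45 Mbps


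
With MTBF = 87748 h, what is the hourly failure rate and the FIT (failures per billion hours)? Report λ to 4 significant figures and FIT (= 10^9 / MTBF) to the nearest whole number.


Formula: λ = 1 / MTBF; FIT = λ × 1e9 = 1e9 / MTBF
λ = 1 / 87748 ≈ 1.140e-05 failures/hour
FIT = 1e9 / 87748 ≈ 11396 failures per 1e9 hours (nearest whole number)

λ = 1.140e-05 /h, FIT = 11396


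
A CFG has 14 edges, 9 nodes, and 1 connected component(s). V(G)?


Formula: V(G) = E - N + 2P
V(G) = 14 - 9 + 2*1
V(G) = 5 + 2
V(G) = 7

7


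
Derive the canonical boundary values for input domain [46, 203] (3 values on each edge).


Range: [46, 203]
Boundaries: just below min, min, min+1, max-1, max, just above max
Values: [45, 46, 47, 202, 203, 204]

[45, 46, 47, 202, 203, 204]


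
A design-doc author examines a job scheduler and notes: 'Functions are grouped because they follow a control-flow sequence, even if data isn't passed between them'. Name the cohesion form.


Reasoning: Grouped by order of execution within a routine, not by data flow
Type: Procedural cohesion

Procedural cohesion


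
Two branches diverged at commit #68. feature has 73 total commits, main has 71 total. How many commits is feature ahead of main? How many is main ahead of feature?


Common ancestor: commit #68
feature commits after divergence: 73 - 68 = 5
main commits after divergence: 71 - 68 = 3
feature is 5 commits ahead of main
main is 3 commits ahead of feature

feature ahead: 5, main ahead: 3


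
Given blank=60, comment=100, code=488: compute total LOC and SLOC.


Total LOC = blank + comment + code
Total LOC = 60 + 100 + 488 = 648
SLOC (source only) = code = 488

Total LOC: 648, SLOC: 488


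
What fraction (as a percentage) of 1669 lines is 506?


Coverage = covered / total * 100
Coverage = 506 / 1669 * 100
Coverage = 30.32%

30.32%
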